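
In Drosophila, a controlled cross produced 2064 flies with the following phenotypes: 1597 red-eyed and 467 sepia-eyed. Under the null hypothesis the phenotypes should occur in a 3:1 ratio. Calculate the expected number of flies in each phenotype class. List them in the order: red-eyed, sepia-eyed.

Total ratio parts = 4. Expected numbers out of 2064:
  red-eyed: 2064 × 3/4 = 1548
  sepia-eyed: 2064 × 1/4 = 516

1548, 516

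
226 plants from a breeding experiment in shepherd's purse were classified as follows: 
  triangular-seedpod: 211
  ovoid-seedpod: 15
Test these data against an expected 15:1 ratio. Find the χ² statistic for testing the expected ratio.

0.058

The 15:1 ratio has 16 parts, so with N = 226 the expected counts are:
  triangular-seedpod: 226 × 15/16 = 211.875
  ovoid-seedpod: 226 × 1/16 = 14.125
χ² = Σ (O − E)² / E
  triangular-seedpod: (211 − 211.875)² / 211.875 = 0.0036
  ovoid-seedpod: (15 − 14.125)² / 14.125 = 0.0542
χ² = 0.0036 + 0.0542 = 0.0578 ≈ 0.058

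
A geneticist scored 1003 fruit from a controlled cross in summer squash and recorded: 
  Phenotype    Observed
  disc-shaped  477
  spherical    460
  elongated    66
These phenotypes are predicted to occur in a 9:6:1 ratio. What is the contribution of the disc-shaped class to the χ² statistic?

The 9:6:1 ratio has 16 parts, so with N = 1003 the expected counts are:
  disc-shaped: 1003 × 9/16 = 564.1875
  spherical: 1003 × 6/16 = 376.125
  elongated: 1003 × 1/16 = 62.6875
Contribution of disc-shaped: (477 − 564.1875)² / 564.1875 = 13.4736

13.474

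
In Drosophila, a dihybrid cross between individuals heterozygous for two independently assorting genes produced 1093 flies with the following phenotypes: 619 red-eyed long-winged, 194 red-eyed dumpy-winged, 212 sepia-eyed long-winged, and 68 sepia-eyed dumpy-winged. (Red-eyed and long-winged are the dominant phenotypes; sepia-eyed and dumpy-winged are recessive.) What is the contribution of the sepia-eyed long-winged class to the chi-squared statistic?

A dihybrid F₂ with independent assortment and complete dominance at both loci gives a 9:3:3:1 phenotypic ratio.
Expected counts for N = 1093 under a 9:3:3:1 ratio (total parts = 16):
  red-eyed long-winged: 1093 × 9/16 = 614.8125
  red-eyed dumpy-winged: 1093 × 3/16 = 204.9375
  sepia-eyed long-winged: 1093 × 3/16 = 204.9375
  sepia-eyed dumpy-winged: 1093 × 1/16 = 68.3125
Contribution of sepia-eyed long-winged: (212 − 204.9375)² / 204.9375 = 0.2434

0.243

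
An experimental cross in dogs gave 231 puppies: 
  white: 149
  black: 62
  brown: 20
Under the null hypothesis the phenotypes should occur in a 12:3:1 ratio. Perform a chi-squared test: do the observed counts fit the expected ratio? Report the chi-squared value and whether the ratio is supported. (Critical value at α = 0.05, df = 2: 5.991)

Expected counts for N = 231 under a 12:3:1 ratio (total parts = 16):
  white: 231 × 12/16 = 173.25
  black: 231 × 3/16 = 43.3125
  brown: 231 × 1/16 = 14.4375
χ² = Σ (O − E)² / E
  white: (149 − 173.25)² / 173.25 = 3.3943
  black: (62 − 43.3125)² / 43.3125 = 8.0629
  brown: (20 − 14.4375)² / 14.4375 = 2.1431
χ² = 3.3943 + 8.0629 + 2.1431 = 13.6003 ≈ 13.600
Degrees of freedom = 3 − 1 = 2; critical value at α = 0.05 is 5.991.
Since 13.600 > 5.991, we reject the null hypothesis — the data do not fit the 12:3:1 ratio.

13.600; not consistent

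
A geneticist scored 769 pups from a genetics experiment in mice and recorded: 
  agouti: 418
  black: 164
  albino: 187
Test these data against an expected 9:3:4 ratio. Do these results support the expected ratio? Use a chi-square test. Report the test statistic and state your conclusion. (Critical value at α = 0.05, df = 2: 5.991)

The 9:3:4 ratio has 16 parts, so with N = 769 the expected counts are:
  agouti: 769 × 9/16 = 432.5625
  black: 769 × 3/16 = 144.1875
  albino: 769 × 4/16 = 192.25
χ² = Σ (O − E)² / E
  agouti: (418 − 432.5625)² / 432.5625 = 0.4903
  black: (164 − 144.1875)² / 144.1875 = 2.7224
  albino: (187 − 192.25)² / 192.25 = 0.1434
χ² = 0.4903 + 2.7224 + 0.1434 = 3.3561 ≈ 3.356
Degrees of freedom = 3 − 1 = 2; critical value at α = 0.05 is 5.991.
Since 3.356 < 5.991, we fail to reject the null hypothesis — the data are consistent with the 9:3:4 ratio.

3.356; consistent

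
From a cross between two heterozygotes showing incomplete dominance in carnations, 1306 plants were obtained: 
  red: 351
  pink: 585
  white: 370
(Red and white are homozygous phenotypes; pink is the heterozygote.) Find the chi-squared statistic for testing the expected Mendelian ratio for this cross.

With incomplete dominance, a heterozygote × heterozygote cross gives a 1:2:1 phenotypic ratio.
Under the 1:2:1 hypothesis (Σ ratio = 4, N = 1306):
  red: 1306 × 1/4 = 326.5
  pink: 1306 × 2/4 = 653
  white: 1306 × 1/4 = 326.5
χ² = Σ (O − E)² / E
  red: (351 − 326.5)² / 326.5 = 1.8384
  pink: (585 − 653)² / 653 = 7.0812
  white: (370 − 326.5)² / 326.5 = 5.7956
χ² = 1.8384 + 7.0812 + 5.7956 = 14.7152 ≈ 14.715

14.715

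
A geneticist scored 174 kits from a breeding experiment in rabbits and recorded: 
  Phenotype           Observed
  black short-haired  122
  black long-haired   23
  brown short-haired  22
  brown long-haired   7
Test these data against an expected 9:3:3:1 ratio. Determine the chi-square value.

13.627

Total ratio parts = 16. Expected numbers out of 174:
  black short-haired: 174 × 9/16 = 97.875
  black long-haired: 174 × 3/16 = 32.625
  brown short-haired: 174 × 3/16 = 32.625
  brown long-haired: 174 × 1/16 = 10.875
χ² = Σ (O − E)² / E
  black short-haired: (122 − 97.875)² / 97.875 = 5.9465
  black long-haired: (23 − 32.625)² / 32.625 = 2.8396
  brown short-haired: (22 − 32.625)² / 32.625 = 3.4602
  brown long-haired: (7 − 10.875)² / 10.875 = 1.3807
χ² = 5.9465 + 2.8396 + 3.4602 + 1.3807 = 13.627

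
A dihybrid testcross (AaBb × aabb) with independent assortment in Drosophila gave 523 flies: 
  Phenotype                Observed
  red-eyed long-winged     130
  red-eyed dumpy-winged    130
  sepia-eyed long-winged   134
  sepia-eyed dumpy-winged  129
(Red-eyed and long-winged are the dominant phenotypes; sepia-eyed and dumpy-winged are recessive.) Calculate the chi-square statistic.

0.113

A dihybrid testcross with independent assortment gives a 1:1:1:1 ratio.
Under the 1:1:1:1 hypothesis (Σ ratio = 4, N = 523):
  red-eyed long-winged: 523 × 1/4 = 130.75
  red-eyed dumpy-winged: 523 × 1/4 = 130.75
  sepia-eyed long-winged: 523 × 1/4 = 130.75
  sepia-eyed dumpy-winged: 523 × 1/4 = 130.75
χ² = Σ (O − E)² / E
  red-eyed long-winged: (130 − 130.75)² / 130.75 = 0.0043
  red-eyed dumpy-winged: (130 − 130.75)² / 130.75 = 0.0043
  sepia-eyed long-winged: (134 − 130.75)² / 130.75 = 0.0808
  sepia-eyed dumpy-winged: (129 − 130.75)² / 130.75 = 0.0234
χ² = 0.0043 + 0.0043 + 0.0808 + 0.0234 = 0.1128 ≈ 0.113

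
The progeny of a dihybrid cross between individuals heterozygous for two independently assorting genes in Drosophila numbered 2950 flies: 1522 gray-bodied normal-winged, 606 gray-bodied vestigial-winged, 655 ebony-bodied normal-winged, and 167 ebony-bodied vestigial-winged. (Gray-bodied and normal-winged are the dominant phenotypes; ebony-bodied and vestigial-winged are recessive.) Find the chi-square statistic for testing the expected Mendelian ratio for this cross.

A dihybrid F₂ with independent assortment and complete dominance at both loci gives a 9:3:3:1 phenotypic ratio.
Total ratio parts = 16. Expected numbers out of 2950:
  gray-bodied normal-winged: 2950 × 9/16 = 1659.375
  gray-bodied vestigial-winged: 2950 × 3/16 = 553.125
  ebony-bodied normal-winged: 2950 × 3/16 = 553.125
  ebony-bodied vestigial-winged: 2950 × 1/16 = 184.375
χ² = Σ (O − E)² / E
  gray-bodied normal-winged: (1522 − 1659.375)² / 1659.375 = 11.3729
  gray-bodied vestigial-winged: (606 − 553.125)² / 553.125 = 5.0545
  ebony-bodied normal-winged: (655 − 553.125)² / 553.125 = 18.7634
  ebony-bodied vestigial-winged: (167 − 184.375)² / 184.375 = 1.6374
χ² = 11.3729 + 5.0545 + 18.7634 + 1.6374 = 36.8282 ≈ 36.828

36.828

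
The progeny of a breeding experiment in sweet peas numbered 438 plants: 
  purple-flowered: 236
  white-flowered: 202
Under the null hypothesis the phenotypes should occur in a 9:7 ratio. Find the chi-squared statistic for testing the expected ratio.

0.999

Under the 9:7 hypothesis (Σ ratio = 16, N = 438):
  purple-flowered: 438 × 9/16 = 246.375
  white-flowered: 438 × 7/16 = 191.625
χ² = Σ (O − E)² / E
  purple-flowered: (236 − 246.375)² / 246.375 = 0.4369
  white-flowered: (202 − 191.625)² / 191.625 = 0.5617
χ² = 0.4369 + 0.5617 = 0.9986 ≈ 0.999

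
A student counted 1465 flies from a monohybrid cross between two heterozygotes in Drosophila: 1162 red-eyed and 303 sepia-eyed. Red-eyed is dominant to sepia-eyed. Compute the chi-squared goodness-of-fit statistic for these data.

For a monohybrid cross between heterozygotes with complete dominance, the expected phenotypic ratio is 3:1.
The 3:1 ratio has 4 parts, so with N = 1465 the expected counts are:
  red-eyed: 1465 × 3/4 = 1098.75
  sepia-eyed: 1465 × 1/4 = 366.25
χ² = Σ (O − E)² / E
  red-eyed: (1162 − 1098.75)² / 1098.75 = 3.6410
  sepia-eyed: (303 − 366.25)² / 366.25 = 10.9230
χ² = 3.6410 + 10.9230 = 14.564

14.564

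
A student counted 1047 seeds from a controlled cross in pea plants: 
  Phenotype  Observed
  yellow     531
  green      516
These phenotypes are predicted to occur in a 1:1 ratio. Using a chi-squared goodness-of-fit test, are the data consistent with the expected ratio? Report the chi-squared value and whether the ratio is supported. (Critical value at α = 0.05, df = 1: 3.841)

Under the 1:1 hypothesis (Σ ratio = 2, N = 1047):
  yellow: 1047 × 1/2 = 523.5
  green: 1047 × 1/2 = 523.5
χ² = Σ (O − E)² / E
  yellow: (531 − 523.5)² / 523.5 = 0.1074
  green: (516 − 523.5)² / 523.5 = 0.1074
χ² = 0.1074 + 0.1074 = 0.2148 ≈ 0.215
Degrees of freedom = 2 − 1 = 1; critical value at α = 0.05 is 3.841.
Since 0.215 < 3.841, we fail to reject the null hypothesis — the data are consistent with the 1:1 ratio.

0.215; consistent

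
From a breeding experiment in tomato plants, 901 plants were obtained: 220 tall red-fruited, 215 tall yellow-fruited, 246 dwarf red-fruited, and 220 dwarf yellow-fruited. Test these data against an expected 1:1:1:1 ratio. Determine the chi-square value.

The 1:1:1:1 ratio has 4 parts, so with N = 901 the expected counts are:
  tall red-fruited: 901 × 1/4 = 225.25
  tall yellow-fruited: 901 × 1/4 = 225.25
  dwarf red-fruited: 901 × 1/4 = 225.25
  dwarf yellow-fruited: 901 × 1/4 = 225.25
χ² = Σ (O − E)² / E
  tall red-fruited: (220 − 225.25)² / 225.25 = 0.1224
  tall yellow-fruited: (215 − 225.25)² / 225.25 = 0.4664
  dwarf red-fruited: (246 − 225.25)² / 225.25 = 1.9115
  dwarf yellow-fruited: (220 − 225.25)² / 225.25 = 0.1224
χ² = 0.1224 + 0.4664 + 1.9115 + 0.1224 = 2.6227 ≈ 2.623

2.623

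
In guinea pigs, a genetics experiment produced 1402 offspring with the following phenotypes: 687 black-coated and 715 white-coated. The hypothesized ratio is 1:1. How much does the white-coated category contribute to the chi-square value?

Total ratio parts = 2. Expected numbers out of 1402:
  black-coated: 1402 × 1/2 = 701
  white-coated: 1402 × 1/2 = 701
Contribution of white-coated: (715 − 701)² / 701 = 0.2796

0.280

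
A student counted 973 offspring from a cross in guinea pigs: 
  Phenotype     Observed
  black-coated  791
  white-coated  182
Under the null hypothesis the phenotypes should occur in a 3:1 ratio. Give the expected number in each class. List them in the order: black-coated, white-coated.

The 3:1 ratio has 4 parts, so with N = 973 the expected counts are:
  black-coated: 973 × 3/4 = 729.75
  white-coated: 973 × 1/4 = 243.25

729.75, 243.25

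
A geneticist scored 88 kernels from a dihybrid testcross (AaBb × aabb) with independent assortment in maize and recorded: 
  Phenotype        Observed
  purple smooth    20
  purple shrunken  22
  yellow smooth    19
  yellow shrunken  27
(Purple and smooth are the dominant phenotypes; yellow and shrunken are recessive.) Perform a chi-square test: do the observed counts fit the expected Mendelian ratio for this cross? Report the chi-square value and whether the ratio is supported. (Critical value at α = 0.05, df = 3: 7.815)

1.727; consistent

A dihybrid testcross with independent assortment gives a 1:1:1:1 ratio.
The 1:1:1:1 ratio has 4 parts, so with N = 88 the expected counts are:
  purple smooth: 88 × 1/4 = 22
  purple shrunken: 88 × 1/4 = 22
  yellow smooth: 88 × 1/4 = 22
  yellow shrunken: 88 × 1/4 = 22
χ² = Σ (O − E)² / E
  purple smooth: (20 − 22)² / 22 = 0.1818
  purple shrunken: (22 − 22)² / 22 = 0.0000
  yellow smooth: (19 − 22)² / 22 = 0.4091
  yellow shrunken: (27 − 22)² / 22 = 1.1364
χ² = 0.1818 + 0.0000 + 0.4091 + 1.1364 = 1.7273 ≈ 1.727
Degrees of freedom = 4 − 1 = 3; critical value at α = 0.05 is 7.815.
Since 1.727 < 7.815, we fail to reject the null hypothesis — the data are consistent with the 1:1:1:1 ratio.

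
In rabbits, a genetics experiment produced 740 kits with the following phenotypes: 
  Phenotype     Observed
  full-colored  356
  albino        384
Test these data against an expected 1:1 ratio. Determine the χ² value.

Under the 1:1 hypothesis (Σ ratio = 2, N = 740):
  full-colored: 740 × 1/2 = 370
  albino: 740 × 1/2 = 370
χ² = Σ (O − E)² / E
  full-colored: (356 − 370)² / 370 = 0.5297
  albino: (384 − 370)² / 370 = 0.5297
χ² = 0.5297 + 0.5297 = 1.0594 ≈ 1.059

1.059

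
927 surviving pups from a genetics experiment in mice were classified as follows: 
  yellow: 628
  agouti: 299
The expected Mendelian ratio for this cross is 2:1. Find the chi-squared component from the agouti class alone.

0.324

The 2:1 ratio has 3 parts, so with N = 927 the expected counts are:
  yellow: 927 × 2/3 = 618
  agouti: 927 × 1/3 = 309
Contribution of agouti: (299 − 309)² / 309 = 0.3236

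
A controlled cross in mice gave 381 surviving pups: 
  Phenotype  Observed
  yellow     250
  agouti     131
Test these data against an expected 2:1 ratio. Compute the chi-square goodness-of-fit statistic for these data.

The 2:1 ratio has 3 parts, so with N = 381 the expected counts are:
  yellow: 381 × 2/3 = 254
  agouti: 381 × 1/3 = 127
χ² = Σ (O − E)² / E
  yellow: (250 − 254)² / 254 = 0.0630
  agouti: (131 − 127)² / 127 = 0.1260
χ² = 0.0630 + 0.1260 = 0.189

0.189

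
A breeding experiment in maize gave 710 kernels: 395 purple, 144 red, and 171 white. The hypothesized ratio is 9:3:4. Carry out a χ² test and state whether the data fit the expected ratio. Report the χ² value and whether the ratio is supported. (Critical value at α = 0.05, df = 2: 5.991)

1.174; consistent

The 9:3:4 ratio has 16 parts, so with N = 710 the expected counts are:
  purple: 710 × 9/16 = 399.375
  red: 710 × 3/16 = 133.125
  white: 710 × 4/16 = 177.5
χ² = Σ (O − E)² / E
  purple: (395 − 399.375)² / 399.375 = 0.0479
  red: (144 − 133.125)² / 133.125 = 0.8884
  white: (171 − 177.5)² / 177.5 = 0.2380
χ² = 0.0479 + 0.8884 + 0.2380 = 1.1743 ≈ 1.174
Degrees of freedom = 3 − 1 = 2; critical value at α = 0.05 is 5.991.
Since 1.174 < 5.991, we fail to reject the null hypothesis — the data are consistent with the 9:3:4 ratio.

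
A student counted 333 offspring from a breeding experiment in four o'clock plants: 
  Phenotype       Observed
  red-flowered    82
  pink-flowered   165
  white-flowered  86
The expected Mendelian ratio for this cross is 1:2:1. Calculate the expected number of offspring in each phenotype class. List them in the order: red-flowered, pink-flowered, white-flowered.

The 1:2:1 ratio has 4 parts, so with N = 333 the expected counts are:
  red-flowered: 333 × 1/4 = 83.25
  pink-flowered: 333 × 2/4 = 166.5
  white-flowered: 333 × 1/4 = 83.25

83.25, 166.5, 83.25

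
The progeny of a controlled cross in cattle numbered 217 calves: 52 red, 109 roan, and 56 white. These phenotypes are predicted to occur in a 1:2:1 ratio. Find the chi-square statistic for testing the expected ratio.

0.152

Expected counts for N = 217 under a 1:2:1 ratio (total parts = 4):
  red: 217 × 1/4 = 54.25
  roan: 217 × 2/4 = 108.5
  white: 217 × 1/4 = 54.25
χ² = Σ (O − E)² / E
  red: (52 − 54.25)² / 54.25 = 0.0933
  roan: (109 − 108.5)² / 108.5 = 0.0023
  white: (56 − 54.25)² / 54.25 = 0.0565
χ² = 0.0933 + 0.0023 + 0.0565 = 0.1521 ≈ 0.152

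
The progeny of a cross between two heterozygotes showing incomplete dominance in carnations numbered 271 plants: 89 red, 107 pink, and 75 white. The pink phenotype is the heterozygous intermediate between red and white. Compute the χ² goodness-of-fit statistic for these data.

With incomplete dominance, a heterozygote × heterozygote cross gives a 1:2:1 phenotypic ratio.
Total ratio parts = 4. Expected numbers out of 271:
  red: 271 × 1/4 = 67.75
  pink: 271 × 2/4 = 135.5
  white: 271 × 1/4 = 67.75
χ² = Σ (O − E)² / E
  red: (89 − 67.75)² / 67.75 = 6.6651
  pink: (107 − 135.5)² / 135.5 = 5.9945
  white: (75 − 67.75)² / 67.75 = 0.7758
χ² = 6.6651 + 5.9945 + 0.7758 = 13.4354 ≈ 13.435

13.435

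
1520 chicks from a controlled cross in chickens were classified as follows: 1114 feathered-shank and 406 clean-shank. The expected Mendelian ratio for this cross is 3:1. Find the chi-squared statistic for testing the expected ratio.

Under the 3:1 hypothesis (Σ ratio = 4, N = 1520):
  feathered-shank: 1520 × 3/4 = 1140
  clean-shank: 1520 × 1/4 = 380
χ² = Σ (O − E)² / E
  feathered-shank: (1114 − 1140)² / 1140 = 0.5930
  clean-shank: (406 − 380)² / 380 = 1.7789
χ² = 0.5930 + 1.7789 = 2.3719 ≈ 2.372

2.372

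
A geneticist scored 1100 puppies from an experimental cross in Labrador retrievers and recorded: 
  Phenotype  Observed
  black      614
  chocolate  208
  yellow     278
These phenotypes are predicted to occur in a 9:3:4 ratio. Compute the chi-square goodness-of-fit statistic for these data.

Under the 9:3:4 hypothesis (Σ ratio = 16, N = 1100):
  black: 1100 × 9/16 = 618.75
  chocolate: 1100 × 3/16 = 206.25
  yellow: 1100 × 4/16 = 275
χ² = Σ (O − E)² / E
  black: (614 − 618.75)² / 618.75 = 0.0365
  chocolate: (208 − 206.25)² / 206.25 = 0.0148
  yellow: (278 − 275)² / 275 = 0.0327
χ² = 0.0365 + 0.0148 + 0.0327 = 0.084

0.084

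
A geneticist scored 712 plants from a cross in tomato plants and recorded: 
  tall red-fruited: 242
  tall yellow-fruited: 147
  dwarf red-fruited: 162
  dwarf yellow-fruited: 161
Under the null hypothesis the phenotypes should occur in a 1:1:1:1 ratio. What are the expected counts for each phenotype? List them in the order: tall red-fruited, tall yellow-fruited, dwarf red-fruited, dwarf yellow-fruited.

178, 178, 178, 178

Total ratio parts = 4. Expected numbers out of 712:
  tall red-fruited: 712 × 1/4 = 178
  tall yellow-fruited: 712 × 1/4 = 178
  dwarf red-fruited: 712 × 1/4 = 178
  dwarf yellow-fruited: 712 × 1/4 = 178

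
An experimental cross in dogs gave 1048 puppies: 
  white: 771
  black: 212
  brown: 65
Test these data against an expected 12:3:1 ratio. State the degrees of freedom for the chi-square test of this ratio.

2

A goodness-of-fit test with 3 phenotype classes has df = 3 − 1 = 2.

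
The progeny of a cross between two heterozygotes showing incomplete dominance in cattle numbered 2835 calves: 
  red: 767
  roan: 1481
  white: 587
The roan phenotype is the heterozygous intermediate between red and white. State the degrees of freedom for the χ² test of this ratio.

With incomplete dominance, a heterozygote × heterozygote cross gives a 1:2:1 phenotypic ratio.
A goodness-of-fit test with 3 phenotype classes has df = 3 − 1 = 2.

2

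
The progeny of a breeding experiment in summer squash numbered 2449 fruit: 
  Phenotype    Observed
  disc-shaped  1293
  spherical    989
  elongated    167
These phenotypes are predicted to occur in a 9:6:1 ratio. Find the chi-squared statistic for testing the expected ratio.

11.891

Total ratio parts = 16. Expected numbers out of 2449:
  disc-shaped: 2449 × 9/16 = 1377.5625
  spherical: 2449 × 6/16 = 918.375
  elongated: 2449 × 1/16 = 153.0625
χ² = Σ (O − E)² / E
  disc-shaped: (1293 − 1377.5625)² / 1377.5625 = 5.1909
  spherical: (989 − 918.375)² / 918.375 = 5.4312
  elongated: (167 − 153.0625)² / 153.0625 = 1.2691
χ² = 5.1909 + 5.4312 + 1.2691 = 11.8912 ≈ 11.891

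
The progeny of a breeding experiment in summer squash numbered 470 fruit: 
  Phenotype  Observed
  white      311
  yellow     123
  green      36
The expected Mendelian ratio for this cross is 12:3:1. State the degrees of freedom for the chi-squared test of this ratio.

A goodness-of-fit test with 3 phenotype classes has df = 3 − 1 = 2.

2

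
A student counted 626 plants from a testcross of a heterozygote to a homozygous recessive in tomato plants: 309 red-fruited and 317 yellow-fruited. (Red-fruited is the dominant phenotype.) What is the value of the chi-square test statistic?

0.102

A testcross of a heterozygote (Aa × aa) gives a 1:1 phenotypic ratio.
The 1:1 ratio has 2 parts, so with N = 626 the expected counts are:
  red-fruited: 626 × 1/2 = 313
  yellow-fruited: 626 × 1/2 = 313
χ² = Σ (O − E)² / E
  red-fruited: (309 − 313)² / 313 = 0.0511
  yellow-fruited: (317 − 313)² / 313 = 0.0511
χ² = 0.0511 + 0.0511 = 0.1022 ≈ 0.102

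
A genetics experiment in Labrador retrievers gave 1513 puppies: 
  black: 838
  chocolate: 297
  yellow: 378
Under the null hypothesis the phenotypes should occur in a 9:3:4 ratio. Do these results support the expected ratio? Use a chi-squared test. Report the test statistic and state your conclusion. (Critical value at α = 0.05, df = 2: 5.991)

0.825; consistent

The 9:3:4 ratio has 16 parts, so with N = 1513 the expected counts are:
  black: 1513 × 9/16 = 851.0625
  chocolate: 1513 × 3/16 = 283.6875
  yellow: 1513 × 4/16 = 378.25
χ² = Σ (O − E)² / E
  black: (838 − 851.0625)² / 851.0625 = 0.2005
  chocolate: (297 − 283.6875)² / 283.6875 = 0.6247
  yellow: (378 − 378.25)² / 378.25 = 0.0002
χ² = 0.2005 + 0.6247 + 0.0002 = 0.8254 ≈ 0.825
Degrees of freedom = 3 − 1 = 2; critical value at α = 0.05 is 5.991.
Since 0.825 < 5.991, we fail to reject the null hypothesis — the data are consistent with the 9:3:4 ratio.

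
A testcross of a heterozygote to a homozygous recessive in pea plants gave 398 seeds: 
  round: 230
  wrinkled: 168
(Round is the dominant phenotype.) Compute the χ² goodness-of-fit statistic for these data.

9.658

A testcross of a heterozygote (Aa × aa) gives a 1:1 phenotypic ratio.
The 1:1 ratio has 2 parts, so with N = 398 the expected counts are:
  round: 398 × 1/2 = 199
  wrinkled: 398 × 1/2 = 199
χ² = Σ (O − E)² / E
  round: (230 − 199)² / 199 = 4.8291
  wrinkled: (168 − 199)² / 199 = 4.8291
χ² = 4.8291 + 4.8291 = 9.6582 ≈ 9.658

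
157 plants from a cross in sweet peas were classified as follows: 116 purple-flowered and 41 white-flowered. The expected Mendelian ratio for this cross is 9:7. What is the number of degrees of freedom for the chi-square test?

A goodness-of-fit test with 2 phenotype classes has df = 2 − 1 = 1.

1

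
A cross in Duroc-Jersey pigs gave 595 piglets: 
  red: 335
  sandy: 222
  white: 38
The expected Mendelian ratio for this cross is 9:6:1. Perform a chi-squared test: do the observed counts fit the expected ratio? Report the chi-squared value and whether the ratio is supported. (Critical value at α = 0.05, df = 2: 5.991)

Total ratio parts = 16. Expected numbers out of 595:
  red: 595 × 9/16 = 334.6875
  sandy: 595 × 6/16 = 223.125
  white: 595 × 1/16 = 37.1875
χ² = Σ (O − E)² / E
  red: (335 − 334.6875)² / 334.6875 = 0.0003
  sandy: (222 − 223.125)² / 223.125 = 0.0057
  white: (38 − 37.1875)² / 37.1875 = 0.0178
χ² = 0.0003 + 0.0057 + 0.0178 = 0.0238 ≈ 0.024
Degrees of freedom = 3 − 1 = 2; critical value at α = 0.05 is 5.991.
Since 0.024 < 5.991, we fail to reject the null hypothesis — the data are consistent with the 9:6:1 ratio.

0.024; consistent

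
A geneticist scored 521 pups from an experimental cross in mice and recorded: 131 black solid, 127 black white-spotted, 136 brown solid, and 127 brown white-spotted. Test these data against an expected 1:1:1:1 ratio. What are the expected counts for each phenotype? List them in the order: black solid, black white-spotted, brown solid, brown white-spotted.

The 1:1:1:1 ratio has 4 parts, so with N = 521 the expected counts are:
  black solid: 521 × 1/4 = 130.25
  black white-spotted: 521 × 1/4 = 130.25
  brown solid: 521 × 1/4 = 130.25
  brown white-spotted: 521 × 1/4 = 130.25

130.25, 130.25, 130.25, 130.25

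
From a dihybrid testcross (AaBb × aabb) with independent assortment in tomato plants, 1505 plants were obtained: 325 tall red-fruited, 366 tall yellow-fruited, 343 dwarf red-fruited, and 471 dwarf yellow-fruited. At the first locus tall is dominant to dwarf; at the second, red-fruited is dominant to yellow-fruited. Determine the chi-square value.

34.059

A dihybrid testcross with independent assortment gives a 1:1:1:1 ratio.
Total ratio parts = 4. Expected numbers out of 1505:
  tall red-fruited: 1505 × 1/4 = 376.25
  tall yellow-fruited: 1505 × 1/4 = 376.25
  dwarf red-fruited: 1505 × 1/4 = 376.25
  dwarf yellow-fruited: 1505 × 1/4 = 376.25
χ² = Σ (O − E)² / E
  tall red-fruited: (325 − 376.25)² / 376.25 = 6.9809
  tall yellow-fruited: (366 − 376.25)² / 376.25 = 0.2792
  dwarf red-fruited: (343 − 376.25)² / 376.25 = 2.9384
  dwarf yellow-fruited: (471 − 376.25)² / 376.25 = 23.8606
χ² = 6.9809 + 0.2792 + 2.9384 + 23.8606 = 34.0591 ≈ 34.059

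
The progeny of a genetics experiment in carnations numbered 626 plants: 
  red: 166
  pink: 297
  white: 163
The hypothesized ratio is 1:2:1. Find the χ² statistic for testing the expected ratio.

The 1:2:1 ratio has 4 parts, so with N = 626 the expected counts are:
  red: 626 × 1/4 = 156.5
  pink: 626 × 2/4 = 313
  white: 626 × 1/4 = 156.5
χ² = Σ (O − E)² / E
  red: (166 − 156.5)² / 156.5 = 0.5767
  pink: (297 − 313)² / 313 = 0.8179
  white: (163 − 156.5)² / 156.5 = 0.2700
χ² = 0.5767 + 0.8179 + 0.2700 = 1.6646 ≈ 1.665

1.665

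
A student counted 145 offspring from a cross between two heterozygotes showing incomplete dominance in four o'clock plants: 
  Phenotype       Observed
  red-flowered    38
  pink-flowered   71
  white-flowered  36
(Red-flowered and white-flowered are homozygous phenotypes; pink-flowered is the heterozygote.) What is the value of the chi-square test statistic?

With incomplete dominance, a heterozygote × heterozygote cross gives a 1:2:1 phenotypic ratio.
Under the 1:2:1 hypothesis (Σ ratio = 4, N = 145):
  red-flowered: 145 × 1/4 = 36.25
  pink-flowered: 145 × 2/4 = 72.5
  white-flowered: 145 × 1/4 = 36.25
χ² = Σ (O − E)² / E
  red-flowered: (38 − 36.25)² / 36.25 = 0.0845
  pink-flowered: (71 − 72.5)² / 72.5 = 0.0310
  white-flowered: (36 − 36.25)² / 36.25 = 0.0017
χ² = 0.0845 + 0.0310 + 0.0017 = 0.1172 ≈ 0.117

0.117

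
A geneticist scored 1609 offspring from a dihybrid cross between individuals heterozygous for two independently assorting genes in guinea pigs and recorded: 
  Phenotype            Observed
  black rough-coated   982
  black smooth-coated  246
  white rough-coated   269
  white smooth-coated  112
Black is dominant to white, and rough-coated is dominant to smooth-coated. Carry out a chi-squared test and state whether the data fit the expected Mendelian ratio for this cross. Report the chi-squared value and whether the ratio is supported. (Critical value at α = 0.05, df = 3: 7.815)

A dihybrid F₂ with independent assortment and complete dominance at both loci gives a 9:3:3:1 phenotypic ratio.
The 9:3:3:1 ratio has 16 parts, so with N = 1609 the expected counts are:
  black rough-coated: 1609 × 9/16 = 905.0625
  black smooth-coated: 1609 × 3/16 = 301.6875
  white rough-coated: 1609 × 3/16 = 301.6875
  white smooth-coated: 1609 × 1/16 = 100.5625
χ² = Σ (O − E)² / E
  black rough-coated: (982 − 905.0625)² / 905.0625 = 6.5403
  black smooth-coated: (246 − 301.6875)² / 301.6875 = 10.2792
  white rough-coated: (269 − 301.6875)² / 301.6875 = 3.5417
  white smooth-coated: (112 − 100.5625)² / 100.5625 = 1.3008
χ² = 6.5403 + 10.2792 + 3.5417 + 1.3008 = 21.662
Degrees of freedom = 4 − 1 = 3; critical value at α = 0.05 is 7.815.
Since 21.662 > 7.815, we reject the null hypothesis — the data do not fit the 9:3:3:1 ratio.

21.662; not consistent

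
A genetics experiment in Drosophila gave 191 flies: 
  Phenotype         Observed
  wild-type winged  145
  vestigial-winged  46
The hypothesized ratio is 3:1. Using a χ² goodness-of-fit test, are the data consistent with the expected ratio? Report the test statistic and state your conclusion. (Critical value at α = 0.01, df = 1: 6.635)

Total ratio parts = 4. Expected numbers out of 191:
  wild-type winged: 191 × 3/4 = 143.25
  vestigial-winged: 191 × 1/4 = 47.75
χ² = Σ (O − E)² / E
  wild-type winged: (145 − 143.25)² / 143.25 = 0.0214
  vestigial-winged: (46 − 47.75)² / 47.75 = 0.0641
χ² = 0.0214 + 0.0641 = 0.0855 ≈ 0.086
Degrees of freedom = 2 − 1 = 1; critical value at α = 0.01 is 6.635.
Since 0.086 < 6.635, we fail to reject the null hypothesis — the data are consistent with the 3:1 ratio.

0.086; consistent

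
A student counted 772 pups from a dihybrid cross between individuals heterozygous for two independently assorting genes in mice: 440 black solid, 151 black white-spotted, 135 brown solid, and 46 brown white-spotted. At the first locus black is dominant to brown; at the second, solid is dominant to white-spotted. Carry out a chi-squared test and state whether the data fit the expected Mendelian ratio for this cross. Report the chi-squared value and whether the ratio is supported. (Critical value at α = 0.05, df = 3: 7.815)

1.108; consistent

A dihybrid F₂ with independent assortment and complete dominance at both loci gives a 9:3:3:1 phenotypic ratio.
The 9:3:3:1 ratio has 16 parts, so with N = 772 the expected counts are:
  black solid: 772 × 9/16 = 434.25
  black white-spotted: 772 × 3/16 = 144.75
  brown solid: 772 × 3/16 = 144.75
  brown white-spotted: 772 × 1/16 = 48.25
χ² = Σ (O − E)² / E
  black solid: (440 − 434.25)² / 434.25 = 0.0761
  black white-spotted: (151 − 144.75)² / 144.75 = 0.2699
  brown solid: (135 − 144.75)² / 144.75 = 0.6567
  brown white-spotted: (46 − 48.25)² / 48.25 = 0.1049
χ² = 0.0761 + 0.2699 + 0.6567 + 0.1049 = 1.1076 ≈ 1.108
Degrees of freedom = 4 − 1 = 3; critical value at α = 0.05 is 7.815.
Since 1.108 < 7.815, we fail to reject the null hypothesis — the data are consistent with the 9:3:3:1 ratio.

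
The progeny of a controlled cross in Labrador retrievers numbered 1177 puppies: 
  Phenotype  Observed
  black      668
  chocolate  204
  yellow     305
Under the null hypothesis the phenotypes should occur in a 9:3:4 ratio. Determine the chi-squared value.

The 9:3:4 ratio has 16 parts, so with N = 1177 the expected counts are:
  black: 1177 × 9/16 = 662.0625
  chocolate: 1177 × 3/16 = 220.6875
  yellow: 1177 × 4/16 = 294.25
χ² = Σ (O − E)² / E
  black: (668 − 662.0625)² / 662.0625 = 0.0532
  chocolate: (204 − 220.6875)² / 220.6875 = 1.2618
  yellow: (305 − 294.25)² / 294.25 = 0.3927
χ² = 0.0532 + 1.2618 + 0.3927 = 1.7077 ≈ 1.708

1.708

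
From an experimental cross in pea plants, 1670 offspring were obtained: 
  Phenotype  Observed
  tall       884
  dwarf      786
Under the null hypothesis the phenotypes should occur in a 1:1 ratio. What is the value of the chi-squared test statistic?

The 1:1 ratio has 2 parts, so with N = 1670 the expected counts are:
  tall: 1670 × 1/2 = 835
  dwarf: 1670 × 1/2 = 835
χ² = Σ (O − E)² / E
  tall: (884 − 835)² / 835 = 2.8754
  dwarf: (786 − 835)² / 835 = 2.8754
χ² = 2.8754 + 2.8754 = 5.7508 ≈ 5.751

5.751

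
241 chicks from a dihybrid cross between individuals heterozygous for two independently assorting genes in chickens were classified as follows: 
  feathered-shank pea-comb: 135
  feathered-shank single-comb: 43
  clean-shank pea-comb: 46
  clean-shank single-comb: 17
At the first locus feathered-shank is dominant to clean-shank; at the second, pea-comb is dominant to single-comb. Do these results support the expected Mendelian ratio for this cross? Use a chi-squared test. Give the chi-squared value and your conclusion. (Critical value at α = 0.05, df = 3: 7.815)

0.372; consistent

A dihybrid F₂ with independent assortment and complete dominance at both loci gives a 9:3:3:1 phenotypic ratio.
Under the 9:3:3:1 hypothesis (Σ ratio = 16, N = 241):
  feathered-shank pea-comb: 241 × 9/16 = 135.5625
  feathered-shank single-comb: 241 × 3/16 = 45.1875
  clean-shank pea-comb: 241 × 3/16 = 45.1875
  clean-shank single-comb: 241 × 1/16 = 15.0625
χ² = Σ (O − E)² / E
  feathered-shank pea-comb: (135 − 135.5625)² / 135.5625 = 0.0023
  feathered-shank single-comb: (43 − 45.1875)² / 45.1875 = 0.1059
  clean-shank pea-comb: (46 − 45.1875)² / 45.1875 = 0.0146
  clean-shank single-comb: (17 − 15.0625)² / 15.0625 = 0.2492
χ² = 0.0023 + 0.1059 + 0.0146 + 0.2492 = 0.372
Degrees of freedom = 4 − 1 = 3; critical value at α = 0.05 is 7.815.
Since 0.372 < 7.815, we fail to reject the null hypothesis — the data are consistent with the 9:3:3:1 ratio.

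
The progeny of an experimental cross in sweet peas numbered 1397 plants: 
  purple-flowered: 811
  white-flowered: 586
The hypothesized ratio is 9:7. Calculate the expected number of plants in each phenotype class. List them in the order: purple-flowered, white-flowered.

785.8125, 611.1875

Total ratio parts = 16. Expected numbers out of 1397:
  purple-flowered: 1397 × 9/16 = 785.8125
  white-flowered: 1397 × 7/16 = 611.1875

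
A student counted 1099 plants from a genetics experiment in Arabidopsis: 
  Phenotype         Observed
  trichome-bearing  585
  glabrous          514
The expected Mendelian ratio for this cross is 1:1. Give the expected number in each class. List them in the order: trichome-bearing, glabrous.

The 1:1 ratio has 2 parts, so with N = 1099 the expected counts are:
  trichome-bearing: 1099 × 1/2 = 549.5
  glabrous: 1099 × 1/2 = 549.5

549.5, 549.5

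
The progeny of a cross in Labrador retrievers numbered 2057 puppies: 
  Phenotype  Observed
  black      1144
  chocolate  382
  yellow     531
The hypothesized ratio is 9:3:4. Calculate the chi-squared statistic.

0.728

Expected counts for N = 2057 under a 9:3:4 ratio (total parts = 16):
  black: 2057 × 9/16 = 1157.0625
  chocolate: 2057 × 3/16 = 385.6875
  yellow: 2057 × 4/16 = 514.25
χ² = Σ (O − E)² / E
  black: (1144 − 1157.0625)² / 1157.0625 = 0.1475
  chocolate: (382 − 385.6875)² / 385.6875 = 0.0353
  yellow: (531 − 514.25)² / 514.25 = 0.5456
χ² = 0.1475 + 0.0353 + 0.5456 = 0.7284 ≈ 0.728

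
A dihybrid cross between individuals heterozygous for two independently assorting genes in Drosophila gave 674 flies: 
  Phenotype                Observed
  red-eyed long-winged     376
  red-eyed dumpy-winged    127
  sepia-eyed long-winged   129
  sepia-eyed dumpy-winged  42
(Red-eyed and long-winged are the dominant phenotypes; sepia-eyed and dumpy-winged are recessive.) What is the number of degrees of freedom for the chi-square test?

3

A dihybrid F₂ with independent assortment and complete dominance at both loci gives a 9:3:3:1 phenotypic ratio.
A goodness-of-fit test with 4 phenotype classes has df = 4 − 1 = 3.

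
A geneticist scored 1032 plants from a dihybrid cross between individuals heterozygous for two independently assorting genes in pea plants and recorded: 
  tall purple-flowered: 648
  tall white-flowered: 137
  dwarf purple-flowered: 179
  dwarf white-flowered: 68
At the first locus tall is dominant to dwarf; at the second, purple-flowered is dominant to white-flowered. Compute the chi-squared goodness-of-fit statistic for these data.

25.623

A dihybrid F₂ with independent assortment and complete dominance at both loci gives a 9:3:3:1 phenotypic ratio.
Expected counts for N = 1032 under a 9:3:3:1 ratio (total parts = 16):
  tall purple-flowered: 1032 × 9/16 = 580.5
  tall white-flowered: 1032 × 3/16 = 193.5
  dwarf purple-flowered: 1032 × 3/16 = 193.5
  dwarf white-flowered: 1032 × 1/16 = 64.5
χ² = Σ (O − E)² / E
  tall purple-flowered: (648 − 580.5)² / 580.5 = 7.8488
  tall white-flowered: (137 − 193.5)² / 193.5 = 16.4974
  dwarf purple-flowered: (179 − 193.5)² / 193.5 = 1.0866
  dwarf white-flowered: (68 − 64.5)² / 64.5 = 0.1899
χ² = 7.8488 + 16.4974 + 1.0866 + 0.1899 = 25.6227 ≈ 25.623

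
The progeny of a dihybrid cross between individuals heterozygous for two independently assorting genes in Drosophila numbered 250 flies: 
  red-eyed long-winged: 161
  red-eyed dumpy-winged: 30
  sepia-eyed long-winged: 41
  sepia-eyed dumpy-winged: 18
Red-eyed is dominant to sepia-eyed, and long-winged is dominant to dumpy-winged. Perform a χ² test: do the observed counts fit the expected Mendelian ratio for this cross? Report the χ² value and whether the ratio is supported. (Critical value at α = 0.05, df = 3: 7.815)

10.124; not consistent

A dihybrid F₂ with independent assortment and complete dominance at both loci gives a 9:3:3:1 phenotypic ratio.
Total ratio parts = 16. Expected numbers out of 250:
  red-eyed long-winged: 250 × 9/16 = 140.625
  red-eyed dumpy-winged: 250 × 3/16 = 46.875
  sepia-eyed long-winged: 250 × 3/16 = 46.875
  sepia-eyed dumpy-winged: 250 × 1/16 = 15.625
χ² = Σ (O − E)² / E
  red-eyed long-winged: (161 − 140.625)² / 140.625 = 2.9521
  red-eyed dumpy-winged: (30 − 46.875)² / 46.875 = 6.0750
  sepia-eyed long-winged: (41 − 46.875)² / 46.875 = 0.7363
  sepia-eyed dumpy-winged: (18 − 15.625)² / 15.625 = 0.3610
χ² = 2.9521 + 6.0750 + 0.7363 + 0.3610 = 10.1244 ≈ 10.124
Degrees of freedom = 4 − 1 = 3; critical value at α = 0.05 is 7.815.
Since 10.124 > 7.815, we reject the null hypothesis — the data do not fit the 9:3:3:1 ratio.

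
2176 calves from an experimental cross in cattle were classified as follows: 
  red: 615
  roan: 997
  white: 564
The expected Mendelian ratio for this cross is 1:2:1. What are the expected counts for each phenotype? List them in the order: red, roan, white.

544, 1088, 544

Expected counts for N = 2176 under a 1:2:1 ratio (total parts = 4):
  red: 2176 × 1/4 = 544
  roan: 2176 × 2/4 = 1088
  white: 2176 × 1/4 = 544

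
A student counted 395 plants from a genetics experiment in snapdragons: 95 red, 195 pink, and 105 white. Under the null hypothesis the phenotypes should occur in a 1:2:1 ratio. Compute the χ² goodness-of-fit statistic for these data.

Under the 1:2:1 hypothesis (Σ ratio = 4, N = 395):
  red: 395 × 1/4 = 98.75
  pink: 395 × 2/4 = 197.5
  white: 395 × 1/4 = 98.75
χ² = Σ (O − E)² / E
  red: (95 − 98.75)² / 98.75 = 0.1424
  pink: (195 − 197.5)² / 197.5 = 0.0316
  white: (105 − 98.75)² / 98.75 = 0.3956
χ² = 0.1424 + 0.0316 + 0.3956 = 0.5696 ≈ 0.570

0.570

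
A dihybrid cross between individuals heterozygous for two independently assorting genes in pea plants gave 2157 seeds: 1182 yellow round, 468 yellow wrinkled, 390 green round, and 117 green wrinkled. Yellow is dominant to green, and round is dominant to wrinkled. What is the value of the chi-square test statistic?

13.667

A dihybrid F₂ with independent assortment and complete dominance at both loci gives a 9:3:3:1 phenotypic ratio.
The 9:3:3:1 ratio has 16 parts, so with N = 2157 the expected counts are:
  yellow round: 2157 × 9/16 = 1213.3125
  yellow wrinkled: 2157 × 3/16 = 404.4375
  green round: 2157 × 3/16 = 404.4375
  green wrinkled: 2157 × 1/16 = 134.8125
χ² = Σ (O − E)² / E
  yellow round: (1182 − 1213.3125)² / 1213.3125 = 0.8081
  yellow wrinkled: (468 − 404.4375)² / 404.4375 = 9.9897
  green round: (390 − 404.4375)² / 404.4375 = 0.5154
  green wrinkled: (117 − 134.8125)² / 134.8125 = 2.3535
χ² = 0.8081 + 9.9897 + 0.5154 + 2.3535 = 13.6667 ≈ 13.667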